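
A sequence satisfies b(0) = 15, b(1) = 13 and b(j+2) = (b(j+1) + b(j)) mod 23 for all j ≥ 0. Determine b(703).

10

Computing terms: b(0) = 15; b(1) = 13; b(2) = 5; b(3) = 18; b(4) = 0; b(5) = 18; b(6) = 18; b(7) = 13; b(8) = 8; b(9) = 21; b(10) = 6; b(11) = 4; b(12) = 10; b(13) = 14; b(14) = 1; b(15) = 15; b(16) = 16; b(17) = 8; b(18) = 1; b(19) = 9; b(20) = 10; b(21) = 19; b(22) = 6; b(23) = 2; b(24) = 8; b(25) = 10; b(26) = 18; b(27) = 5; b(28) = 0; b(29) = 5; b(30) = 5; b(31) = 10; b(32) = 15; b(33) = 2; b(34) = 17; b(35) = 19; b(36) = 13; b(37) = 9; b(38) = 22; b(39) = 8; b(40) = 7; b(41) = 15; b(42) = 22; b(43) = 14; b(44) = 13; b(45) = 4; b(46) = 17; b(47) = 21; b(48) = 15; b(49) = 13.
Since (b(48), b(49)) = (b(0), b(1)) = (15, 13) (two consecutive terms determine the rest), the sequence is periodic with period 48.
So b(703) = b(0 + ((703-0) mod 48)) = b(31) = 10.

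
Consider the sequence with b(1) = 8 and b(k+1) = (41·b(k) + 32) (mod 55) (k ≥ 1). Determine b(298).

52

We have b(1) = 8; b(2) = 30; b(3) = 52; b(4) = 19; b(5) = 41; b(6) = 8.
The sequence repeats with period 5.
(298 - 1) mod 5 = 2, so b(298) = b(3) = 52.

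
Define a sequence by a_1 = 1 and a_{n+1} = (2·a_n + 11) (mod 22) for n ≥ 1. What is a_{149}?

3

a_1 = 1; a_2 = 13; a_3 = 15; a_4 = 19; a_5 = 5; a_6 = 21; a_7 = 9; a_8 = 7; a_9 = 3; a_{10} = 17; a_{11} = 1.
The sequence repeats with period 10.
So a_{149} = a_{1 + ((149-1) mod 10)} = a_9 = 3.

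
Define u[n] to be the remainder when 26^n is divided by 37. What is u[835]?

26

Computing terms: u[1] = 26, u[2] = 10, u[3] = 1, u[4] = 26.
Since u[4] = u[1] = 26, the sequence is periodic with period 3.
So u[835] = u[1 + ((835-1) mod 3)] = u[1] = 26.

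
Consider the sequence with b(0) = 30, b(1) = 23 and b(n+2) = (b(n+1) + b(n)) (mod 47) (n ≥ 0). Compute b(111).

7

Computing terms: b(0) = 30, b(1) = 23, b(2) = 6, b(3) = 29, b(4) = 35, b(5) = 17, b(6) = 5, b(7) = 22, b(8) = 27, b(9) = 2, b(10) = 29, b(11) = 31, b(12) = 13, b(13) = 44, b(14) = 10, b(15) = 7, b(16) = 17, b(17) = 24, b(18) = 41, b(19) = 18, b(20) = 12, b(21) = 30, b(22) = 42, b(23) = 25, b(24) = 20, b(25) = 45, b(26) = 18, b(27) = 16, b(28) = 34, b(29) = 3, b(30) = 37, b(31) = 40, b(32) = 30, b(33) = 23.
The sequence repeats with period 32.
(111 - 0) mod 32 = 15, so b(111) = b(15) = 7.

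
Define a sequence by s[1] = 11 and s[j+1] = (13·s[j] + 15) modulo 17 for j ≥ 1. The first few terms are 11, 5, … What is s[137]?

11

s[1] = 11,  s[2] = 5,  s[3] = 12,  s[4] = 1,  s[5] = 11.
Since s[5] = s[1] = 11, the sequence is periodic with period 4.
(137 - 1) mod 4 = 0, so s[137] = s[1] = 11.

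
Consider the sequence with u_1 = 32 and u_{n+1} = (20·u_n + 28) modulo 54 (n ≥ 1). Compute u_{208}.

2

We have u_1 = 32, u_2 = 20, u_3 = 50, u_4 = 2, u_5 = 14, u_6 = 38, u_7 = 32.
The sequence repeats with period 6.
(208 - 1) mod 6 = 3, so u_{208} = u_4 = 2.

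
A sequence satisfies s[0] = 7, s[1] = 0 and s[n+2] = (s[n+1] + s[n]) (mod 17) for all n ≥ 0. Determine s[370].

0

Listing terms: s[0] = 7,  s[1] = 0,  s[2] = 7,  s[3] = 7,  s[4] = 14,  s[5] = 4,  s[6] = 1,  s[7] = 5,  s[8] = 6,  s[9] = 11,  s[10] = 0,  s[11] = 11,  s[12] = 11,  s[13] = 5,  s[14] = 16,  s[15] = 4,  s[16] = 3,  s[17] = 7,  s[18] = 10,  s[19] = 0,  s[20] = 10,  s[21] = 10,  s[22] = 3,  s[23] = 13,  s[24] = 16,  s[25] = 12,  s[26] = 11,  s[27] = 6,  s[28] = 0,  s[29] = 6,  s[30] = 6,  s[31] = 12,  s[32] = 1,  s[33] = 13,  s[34] = 14,  s[35] = 10,  s[36] = 7,  s[37] = 0.
Since (s[36], s[37]) = (s[0], s[1]) = (7, 0) (two consecutive terms determine the rest), the sequence is periodic with period 36.
(370 - 0) mod 36 = 10, so s[370] = s[10] = 0.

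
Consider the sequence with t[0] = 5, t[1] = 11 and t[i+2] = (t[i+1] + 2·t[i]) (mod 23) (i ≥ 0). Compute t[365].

14

We have t[0] = 5,  t[1] = 11,  t[2] = 21,  t[3] = 20,  t[4] = 16,  t[5] = 10,  t[6] = 19,  t[7] = 16,  t[8] = 8,  t[9] = 17,  t[10] = 10,  t[11] = 21,  t[12] = 18,  t[13] = 14,  t[14] = 4,  t[15] = 9,  t[16] = 17,  t[17] = 12,  t[18] = 0,  t[19] = 1,  t[20] = 1,  t[21] = 3,  t[22] = 5,  t[23] = 11.
Since (t[22], t[23]) = (t[0], t[1]) = (5, 11) (two consecutive terms determine the rest), the sequence is periodic with period 22.
(365 - 0) mod 22 = 13, so t[365] = t[13] = 14.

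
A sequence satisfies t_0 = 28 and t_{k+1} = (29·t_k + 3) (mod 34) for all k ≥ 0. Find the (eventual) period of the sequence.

16

t_0 = 28; t_1 = 33; t_2 = 8; t_3 = 31; t_4 = 18; t_5 = 15; t_6 = 30; t_7 = 23; t_8 = 24; t_9 = 19; t_{10} = 10; t_{11} = 21; t_{12} = 0; t_{13} = 3; t_{14} = 22; t_{15} = 29; t_{16} = 28.
The sequence repeats with period 16.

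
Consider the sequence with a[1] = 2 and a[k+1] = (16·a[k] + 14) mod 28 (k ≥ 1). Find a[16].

2

We have a[1] = 2; a[2] = 18; a[3] = 22; a[4] = 2.
The sequence repeats with period 3.
(16 - 1) mod 3 = 0, so a[16] = a[1] = 2.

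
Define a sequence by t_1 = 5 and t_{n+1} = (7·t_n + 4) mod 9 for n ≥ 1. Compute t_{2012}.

6

Listing terms: t_1 = 5,  t_2 = 3,  t_3 = 7,  t_4 = 8,  t_5 = 6,  t_6 = 1,  t_7 = 2,  t_8 = 0,  t_9 = 4,  t_{10} = 5.
The sequence repeats with period 9.
So t_{2012} = t_{1 + ((2012-1) mod 9)} = t_5 = 6.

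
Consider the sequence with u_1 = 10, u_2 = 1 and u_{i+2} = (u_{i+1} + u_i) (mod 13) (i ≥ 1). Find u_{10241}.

u_1 = 10,  u_2 = 1,  u_3 = 11,  u_4 = 12,  u_5 = 10,  u_6 = 9,  u_7 = 6,  u_8 = 2,  u_9 = 8,  u_{10} = 10,  u_{11} = 5,  u_{12} = 2,  u_{13} = 7,  u_{14} = 9,  u_{15} = 3,  u_{16} = 12,  u_{17} = 2,  u_{18} = 1,  u_{19} = 3,  u_{20} = 4,  u_{21} = 7,  u_{22} = 11,  u_{23} = 5,  u_{24} = 3,  u_{25} = 8,  u_{26} = 11,  u_{27} = 6,  u_{28} = 4,  u_{29} = 10,  u_{30} = 1.
Since (u_{29}, u_{30}) = (u_1, u_2) = (10, 1) (two consecutive terms determine the rest), the sequence is periodic with period 28.
(10241 - 1) mod 28 = 20, so u_{10241} = u_{21} = 7.

7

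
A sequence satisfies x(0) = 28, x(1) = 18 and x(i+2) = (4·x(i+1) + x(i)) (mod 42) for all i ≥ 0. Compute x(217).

24

We have x(0) = 28; x(1) = 18; x(2) = 16; x(3) = 40; x(4) = 8; x(5) = 30; x(6) = 2; x(7) = 38; x(8) = 28; x(9) = 24; x(10) = 40; x(11) = 16; x(12) = 20; x(13) = 12; x(14) = 26; x(15) = 32; x(16) = 28; x(17) = 18.
The sequence repeats with period 16.
So x(217) = x(0 + ((217-0) mod 16)) = x(9) = 24.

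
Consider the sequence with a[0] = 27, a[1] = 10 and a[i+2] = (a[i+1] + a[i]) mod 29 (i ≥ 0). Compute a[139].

a[0] = 27, a[1] = 10, a[2] = 8, a[3] = 18, a[4] = 26, a[5] = 15, a[6] = 12, a[7] = 27, a[8] = 10.
The sequence repeats with period 7.
So a[139] = a[0 + ((139-0) mod 7)] = a[6] = 12.

12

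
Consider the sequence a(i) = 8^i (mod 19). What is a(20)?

Computing terms: a(1) = 8,  a(2) = 7,  a(3) = 18,  a(4) = 11,  a(5) = 12,  a(6) = 1,  a(7) = 8.
Since a(7) = a(1) = 8, the sequence is periodic with period 6.
So a(20) = a(1 + ((20-1) mod 6)) = a(2) = 7.

7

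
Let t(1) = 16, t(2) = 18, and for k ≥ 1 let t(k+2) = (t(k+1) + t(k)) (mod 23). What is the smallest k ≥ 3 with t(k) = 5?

Computing terms: t(1) = 16; t(2) = 18; t(3) = 11; t(4) = 6; t(5) = 17; t(6) = 0; t(7) = 17; t(8) = 17; t(9) = 11; t(10) = 5; t(11) = 16; t(12) = 21; t(13) = 14; t(14) = 12; t(15) = 3; t(16) = 15; t(17) = 18; t(18) = 10; t(19) = 5; t(20) = 15; t(21) = 20; t(22) = 12; t(23) = 9; t(24) = 21; t(25) = 7; t(26) = 5; t(27) = 12; t(28) = 17; t(29) = 6; t(30) = 0; t(31) = 6; t(32) = 6; t(33) = 12; t(34) = 18; t(35) = 7; t(36) = 2; t(37) = 9; t(38) = 11; t(39) = 20; t(40) = 8; t(41) = 5; t(42) = 13; t(43) = 18; t(44) = 8; t(45) = 3; t(46) = 11; t(47) = 14; t(48) = 2; t(49) = 16; t(50) = 18.
The sequence repeats with period 48.
The value 5 first appears (with k ≥ 3) at t(10).

10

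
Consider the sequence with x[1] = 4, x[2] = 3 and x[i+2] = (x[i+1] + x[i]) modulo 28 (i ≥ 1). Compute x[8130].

3

Listing terms: x[1] = 4, x[2] = 3, x[3] = 7, x[4] = 10, x[5] = 17, x[6] = 27, x[7] = 16, x[8] = 15, x[9] = 3, x[10] = 18, x[11] = 21, x[12] = 11, x[13] = 4, x[14] = 15, x[15] = 19, x[16] = 6, x[17] = 25, x[18] = 3, x[19] = 0, x[20] = 3, x[21] = 3, x[22] = 6, x[23] = 9, x[24] = 15, x[25] = 24, x[26] = 11, x[27] = 7, x[28] = 18, x[29] = 25, x[30] = 15, x[31] = 12, x[32] = 27, x[33] = 11, x[34] = 10, x[35] = 21, x[36] = 3, x[37] = 24, x[38] = 27, x[39] = 23, x[40] = 22, x[41] = 17, x[42] = 11, x[43] = 0, x[44] = 11, x[45] = 11, x[46] = 22, x[47] = 5, x[48] = 27, x[49] = 4, x[50] = 3.
The sequence repeats with period 48.
(8130 - 1) mod 48 = 17, so x[8130] = x[18] = 3.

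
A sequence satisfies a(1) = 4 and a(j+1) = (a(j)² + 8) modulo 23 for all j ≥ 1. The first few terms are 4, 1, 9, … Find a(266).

21

Computing terms: a(1) = 4,  a(2) = 1,  a(3) = 9,  a(4) = 20,  a(5) = 17,  a(6) = 21,  a(7) = 12,  a(8) = 14,  a(9) = 20.
Since a(9) = a(4) = 20, the sequence is eventually periodic: after a pre-period of length 3 it cycles with period 5.
For j ≥ 4, a(j) depends only on (j - 4) mod 5. (266 - 4) mod 5 = 2, so a(266) = a(6) = 21.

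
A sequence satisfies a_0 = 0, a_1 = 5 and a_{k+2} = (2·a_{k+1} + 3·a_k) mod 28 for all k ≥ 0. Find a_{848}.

24

Listing terms: a_0 = 0; a_1 = 5; a_2 = 10; a_3 = 7; a_4 = 16; a_5 = 25; a_6 = 14; a_7 = 19; a_8 = 24; a_9 = 21; a_{10} = 2; a_{11} = 11; a_{12} = 0; a_{13} = 5.
Since (a_{12}, a_{13}) = (a_0, a_1) = (0, 5) (two consecutive terms determine the rest), the sequence is periodic with period 12.
(848 - 0) mod 12 = 8, so a_{848} = a_8 = 24.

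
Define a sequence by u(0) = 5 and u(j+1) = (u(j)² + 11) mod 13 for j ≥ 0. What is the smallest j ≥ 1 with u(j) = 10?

1

We have u(0) = 5,  u(1) = 10,  u(2) = 7,  u(3) = 8,  u(4) = 10.
Since u(4) = u(1) = 10, the sequence is eventually periodic: after a pre-period of length 1 it cycles with period 3.
The value 10 first appears (with j ≥ 1) at u(1).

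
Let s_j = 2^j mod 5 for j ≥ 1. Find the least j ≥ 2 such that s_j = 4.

We have s_1 = 2, s_2 = 4, s_3 = 3, s_4 = 1, s_5 = 2.
Since s_5 = s_1 = 2, the sequence is periodic with period 4.
The value 4 first appears (with j ≥ 2) at s_2.

2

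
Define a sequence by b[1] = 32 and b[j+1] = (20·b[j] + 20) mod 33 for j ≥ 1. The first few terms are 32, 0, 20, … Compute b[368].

We have b[1] = 32, b[2] = 0, b[3] = 20, b[4] = 24, b[5] = 5, b[6] = 21, b[7] = 11, b[8] = 9, b[9] = 2, b[10] = 27, b[11] = 32.
The sequence repeats with period 10.
So b[368] = b[1 + ((368-1) mod 10)] = b[8] = 9.

9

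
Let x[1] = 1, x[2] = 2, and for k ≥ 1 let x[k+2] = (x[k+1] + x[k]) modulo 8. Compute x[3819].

Listing terms: x[1] = 1; x[2] = 2; x[3] = 3; x[4] = 5; x[5] = 0; x[6] = 5; x[7] = 5; x[8] = 2; x[9] = 7; x[10] = 1; x[11] = 0; x[12] = 1; x[13] = 1; x[14] = 2.
Since (x[13], x[14]) = (x[1], x[2]) = (1, 2) (two consecutive terms determine the rest), the sequence is periodic with period 12.
(3819 - 1) mod 12 = 2, so x[3819] = x[3] = 3.

3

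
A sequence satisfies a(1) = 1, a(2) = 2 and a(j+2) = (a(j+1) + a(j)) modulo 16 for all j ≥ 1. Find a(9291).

Computing terms: a(1) = 1,  a(2) = 2,  a(3) = 3,  a(4) = 5,  a(5) = 8,  a(6) = 13,  a(7) = 5,  a(8) = 2,  a(9) = 7,  a(10) = 9,  a(11) = 0,  a(12) = 9,  a(13) = 9,  a(14) = 2,  a(15) = 11,  a(16) = 13,  a(17) = 8,  a(18) = 5,  a(19) = 13,  a(20) = 2,  a(21) = 15,  a(22) = 1,  a(23) = 0,  a(24) = 1,  a(25) = 1,  a(26) = 2.
Since (a(25), a(26)) = (a(1), a(2)) = (1, 2) (two consecutive terms determine the rest), the sequence is periodic with period 24.
So a(9291) = a(1 + ((9291-1) mod 24)) = a(3) = 3.

3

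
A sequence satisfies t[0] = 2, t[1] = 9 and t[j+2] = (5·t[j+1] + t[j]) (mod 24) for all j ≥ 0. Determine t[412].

Listing terms: t[0] = 2, t[1] = 9, t[2] = 23, t[3] = 4, t[4] = 19, t[5] = 3, t[6] = 10, t[7] = 5, t[8] = 11, t[9] = 12, t[10] = 23, t[11] = 7, t[12] = 10, t[13] = 9, t[14] = 7, t[15] = 20, t[16] = 11, t[17] = 3, t[18] = 2, t[19] = 13, t[20] = 19, t[21] = 12, t[22] = 7, t[23] = 23, t[24] = 2, t[25] = 9.
The sequence repeats with period 24.
So t[412] = t[0 + ((412-0) mod 24)] = t[4] = 19.

19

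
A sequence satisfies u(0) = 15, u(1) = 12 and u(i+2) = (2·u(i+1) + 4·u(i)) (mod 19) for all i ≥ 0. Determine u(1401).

u(0) = 15; u(1) = 12; u(2) = 8; u(3) = 7; u(4) = 8; u(5) = 6; u(6) = 6; u(7) = 17; u(8) = 1; u(9) = 13; u(10) = 11; u(11) = 17; u(12) = 2; u(13) = 15; u(14) = 0; u(15) = 3; u(16) = 6; u(17) = 5; u(18) = 15; u(19) = 12.
The sequence repeats with period 18.
(1401 - 0) mod 18 = 15, so u(1401) = u(15) = 3.

3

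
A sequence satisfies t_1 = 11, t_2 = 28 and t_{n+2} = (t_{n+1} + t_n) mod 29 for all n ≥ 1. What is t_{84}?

Computing terms: t_1 = 11, t_2 = 28, t_3 = 10, t_4 = 9, t_5 = 19, t_6 = 28, t_7 = 18, t_8 = 17, t_9 = 6, t_{10} = 23, t_{11} = 0, t_{12} = 23, t_{13} = 23, t_{14} = 17, t_{15} = 11, t_{16} = 28.
The sequence repeats with period 14.
So t_{84} = t_{1 + ((84-1) mod 14)} = t_{14} = 17.

17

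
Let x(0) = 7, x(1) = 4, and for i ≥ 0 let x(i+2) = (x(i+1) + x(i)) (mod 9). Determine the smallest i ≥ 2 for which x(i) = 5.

Computing terms: x(0) = 7, x(1) = 4, x(2) = 2, x(3) = 6, x(4) = 8, x(5) = 5, x(6) = 4, x(7) = 0, x(8) = 4, x(9) = 4, x(10) = 8, x(11) = 3, x(12) = 2, x(13) = 5, x(14) = 7, x(15) = 3, x(16) = 1, x(17) = 4, x(18) = 5, x(19) = 0, x(20) = 5, x(21) = 5, x(22) = 1, x(23) = 6, x(24) = 7, x(25) = 4.
The sequence repeats with period 24.
The value 5 first appears (with i ≥ 2) at x(5).

5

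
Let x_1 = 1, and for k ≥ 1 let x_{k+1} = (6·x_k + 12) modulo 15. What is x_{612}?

Listing terms: x_1 = 1, x_2 = 3, x_3 = 0, x_4 = 12, x_5 = 9, x_6 = 6, x_7 = 3.
Since x_7 = x_2 = 3, the sequence is eventually periodic: after a pre-period of length 1 it cycles with period 5.
For k ≥ 2, x_k depends only on (k - 2) mod 5. (612 - 2) mod 5 = 0, so x_{612} = x_2 = 3.

3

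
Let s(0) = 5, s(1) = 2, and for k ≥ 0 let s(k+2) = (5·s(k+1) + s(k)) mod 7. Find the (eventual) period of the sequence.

6

We have s(0) = 5, s(1) = 2, s(2) = 1, s(3) = 0, s(4) = 1, s(5) = 5, s(6) = 5, s(7) = 2.
Since (s(6), s(7)) = (s(0), s(1)) = (5, 2) (two consecutive terms determine the rest), the sequence is periodic with period 6.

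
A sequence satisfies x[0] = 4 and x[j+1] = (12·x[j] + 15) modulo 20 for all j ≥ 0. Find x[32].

x[0] = 4, x[1] = 3, x[2] = 11, x[3] = 7, x[4] = 19, x[5] = 3.
Since x[5] = x[1] = 3, the sequence is eventually periodic: after a pre-period of length 1 it cycles with period 4.
For j ≥ 1, x[j] depends only on (j - 1) mod 4. (32 - 1) mod 4 = 3, so x[32] = x[4] = 19.

19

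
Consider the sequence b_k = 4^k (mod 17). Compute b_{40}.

1

Listing terms: b_0 = 1; b_1 = 4; b_2 = 16; b_3 = 13; b_4 = 1.
Since b_4 = b_0 = 1, the sequence is periodic with period 4.
So b_{40} = b_{0 + ((40-0) mod 4)} = b_0 = 1.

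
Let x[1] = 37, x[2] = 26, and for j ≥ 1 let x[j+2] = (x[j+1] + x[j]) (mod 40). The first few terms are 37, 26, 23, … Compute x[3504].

Computing terms: x[1] = 37; x[2] = 26; x[3] = 23; x[4] = 9; x[5] = 32; x[6] = 1; x[7] = 33; x[8] = 34; x[9] = 27; x[10] = 21; x[11] = 8; x[12] = 29; x[13] = 37; x[14] = 26.
The sequence repeats with period 12.
(3504 - 1) mod 12 = 11, so x[3504] = x[12] = 29.

29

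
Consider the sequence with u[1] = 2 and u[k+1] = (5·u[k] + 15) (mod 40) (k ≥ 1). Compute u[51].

We have u[1] = 2, u[2] = 25, u[3] = 20, u[4] = 35, u[5] = 30, u[6] = 5, u[7] = 0, u[8] = 15, u[9] = 10, u[10] = 25.
Since u[10] = u[2] = 25, the sequence is eventually periodic: after a pre-period of length 1 it cycles with period 8.
For k ≥ 2, u[k] depends only on (k - 2) mod 8. (51 - 2) mod 8 = 1, so u[51] = u[3] = 20.

20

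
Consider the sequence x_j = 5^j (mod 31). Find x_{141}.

1

Listing terms: x_0 = 1,  x_1 = 5,  x_2 = 25,  x_3 = 1.
The sequence repeats with period 3.
So x_{141} = x_{0 + ((141-0) mod 3)} = x_0 = 1.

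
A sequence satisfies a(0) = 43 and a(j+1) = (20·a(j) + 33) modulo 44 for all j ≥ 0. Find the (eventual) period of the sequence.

We have a(0) = 43; a(1) = 13; a(2) = 29; a(3) = 41; a(4) = 17; a(5) = 21; a(6) = 13.
Since a(6) = a(1) = 13, the sequence is eventually periodic: after a pre-period of length 1 it cycles with period 5.

5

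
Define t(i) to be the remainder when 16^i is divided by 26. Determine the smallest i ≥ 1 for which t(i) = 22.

2

Listing terms: t(0) = 1; t(1) = 16; t(2) = 22; t(3) = 14; t(4) = 16.
Since t(4) = t(1) = 16, the sequence is eventually periodic: after a pre-period of length 1 it cycles with period 3.
The value 22 first appears (with i ≥ 1) at t(2).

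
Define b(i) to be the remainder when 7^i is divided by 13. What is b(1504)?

9

Computing terms: b(0) = 1; b(1) = 7; b(2) = 10; b(3) = 5; b(4) = 9; b(5) = 11; b(6) = 12; b(7) = 6; b(8) = 3; b(9) = 8; b(10) = 4; b(11) = 2; b(12) = 1.
Since b(12) = b(0) = 1, the sequence is periodic with period 12.
So b(1504) = b(0 + ((1504-0) mod 12)) = b(4) = 9.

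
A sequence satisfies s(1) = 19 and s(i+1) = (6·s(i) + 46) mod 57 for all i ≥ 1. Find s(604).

19

s(1) = 19,  s(2) = 46,  s(3) = 37,  s(4) = 40,  s(5) = 1,  s(6) = 52,  s(7) = 16,  s(8) = 28,  s(9) = 43,  s(10) = 19.
The sequence repeats with period 9.
So s(604) = s(1 + ((604-1) mod 9)) = s(1) = 19.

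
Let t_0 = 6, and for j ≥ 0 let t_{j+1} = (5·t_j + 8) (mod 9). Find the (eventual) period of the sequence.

Computing terms: t_0 = 6; t_1 = 2; t_2 = 0; t_3 = 8; t_4 = 3; t_5 = 5; t_6 = 6.
The sequence repeats with period 6.

6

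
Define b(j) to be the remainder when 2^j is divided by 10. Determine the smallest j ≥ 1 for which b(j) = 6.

4

We have b(0) = 1,  b(1) = 2,  b(2) = 4,  b(3) = 8,  b(4) = 6,  b(5) = 2.
Since b(5) = b(1) = 2, the sequence is eventually periodic: after a pre-period of length 1 it cycles with period 4.
The value 6 first appears (with j ≥ 1) at b(4).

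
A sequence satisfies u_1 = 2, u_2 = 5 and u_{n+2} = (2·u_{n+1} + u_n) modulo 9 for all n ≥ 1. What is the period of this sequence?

24

u_1 = 2; u_2 = 5; u_3 = 3; u_4 = 2; u_5 = 7; u_6 = 7; u_7 = 3; u_8 = 4; u_9 = 2; u_{10} = 8; u_{11} = 0; u_{12} = 8; u_{13} = 7; u_{14} = 4; u_{15} = 6; u_{16} = 7; u_{17} = 2; u_{18} = 2; u_{19} = 6; u_{20} = 5; u_{21} = 7; u_{22} = 1; u_{23} = 0; u_{24} = 1; u_{25} = 2; u_{26} = 5.
The sequence repeats with period 24.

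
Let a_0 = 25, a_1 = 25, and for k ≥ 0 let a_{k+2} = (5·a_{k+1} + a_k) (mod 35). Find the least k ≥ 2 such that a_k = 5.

Computing terms: a_0 = 25; a_1 = 25; a_2 = 10; a_3 = 5; a_4 = 0; a_5 = 5; a_6 = 25; a_7 = 25.
The sequence repeats with period 6.
The value 5 first appears (with k ≥ 2) at a_3.

3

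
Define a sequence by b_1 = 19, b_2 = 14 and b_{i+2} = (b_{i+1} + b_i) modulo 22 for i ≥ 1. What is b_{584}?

14

Listing terms: b_1 = 19,  b_2 = 14,  b_3 = 11,  b_4 = 3,  b_5 = 14,  b_6 = 17,  b_7 = 9,  b_8 = 4,  b_9 = 13,  b_{10} = 17,  b_{11} = 8,  b_{12} = 3,  b_{13} = 11,  b_{14} = 14,  b_{15} = 3,  b_{16} = 17,  b_{17} = 20,  b_{18} = 15,  b_{19} = 13,  b_{20} = 6,  b_{21} = 19,  b_{22} = 3,  b_{23} = 0,  b_{24} = 3,  b_{25} = 3,  b_{26} = 6,  b_{27} = 9,  b_{28} = 15,  b_{29} = 2,  b_{30} = 17,  b_{31} = 19,  b_{32} = 14.
The sequence repeats with period 30.
So b_{584} = b_{1 + ((584-1) mod 30)} = b_{14} = 14.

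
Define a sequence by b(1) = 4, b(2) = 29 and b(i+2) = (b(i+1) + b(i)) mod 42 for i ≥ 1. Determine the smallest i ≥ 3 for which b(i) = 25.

We have b(1) = 4,  b(2) = 29,  b(3) = 33,  b(4) = 20,  b(5) = 11,  b(6) = 31,  b(7) = 0,  b(8) = 31,  b(9) = 31,  b(10) = 20,  b(11) = 9,  b(12) = 29,  b(13) = 38,  b(14) = 25,  b(15) = 21,  b(16) = 4,  b(17) = 25,  b(18) = 29,  b(19) = 12,  b(20) = 41,  b(21) = 11,  b(22) = 10,  b(23) = 21,  b(24) = 31,  b(25) = 10,  b(26) = 41,  b(27) = 9,  b(28) = 8,  b(29) = 17,  b(30) = 25,  b(31) = 0,  b(32) = 25,  b(33) = 25,  b(34) = 8,  b(35) = 33,  b(36) = 41,  b(37) = 32,  b(38) = 31,  b(39) = 21,  b(40) = 10,  b(41) = 31,  b(42) = 41,  b(43) = 30,  b(44) = 29,  b(45) = 17,  b(46) = 4,  b(47) = 21,  b(48) = 25,  b(49) = 4,  b(50) = 29.
Since (b(49), b(50)) = (b(1), b(2)) = (4, 29) (two consecutive terms determine the rest), the sequence is periodic with period 48.
The value 25 first appears (with i ≥ 3) at b(14).

14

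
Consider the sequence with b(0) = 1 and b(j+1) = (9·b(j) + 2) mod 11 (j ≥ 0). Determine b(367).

2

Computing terms: b(0) = 1,  b(1) = 0,  b(2) = 2,  b(3) = 9,  b(4) = 6,  b(5) = 1.
Since b(5) = b(0) = 1, the sequence is periodic with period 5.
(367 - 0) mod 5 = 2, so b(367) = b(2) = 2.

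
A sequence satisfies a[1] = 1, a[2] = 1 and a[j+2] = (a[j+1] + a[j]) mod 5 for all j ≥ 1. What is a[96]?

2

We have a[1] = 1; a[2] = 1; a[3] = 2; a[4] = 3; a[5] = 0; a[6] = 3; a[7] = 3; a[8] = 1; a[9] = 4; a[10] = 0; a[11] = 4; a[12] = 4; a[13] = 3; a[14] = 2; a[15] = 0; a[16] = 2; a[17] = 2; a[18] = 4; a[19] = 1; a[20] = 0; a[21] = 1; a[22] = 1.
Since (a[21], a[22]) = (a[1], a[2]) = (1, 1) (two consecutive terms determine the rest), the sequence is periodic with period 20.
(96 - 1) mod 20 = 15, so a[96] = a[16] = 2.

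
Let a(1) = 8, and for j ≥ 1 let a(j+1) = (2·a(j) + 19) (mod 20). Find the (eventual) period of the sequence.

We have a(1) = 8; a(2) = 15; a(3) = 9; a(4) = 17; a(5) = 13; a(6) = 5; a(7) = 9.
Since a(7) = a(3) = 9, the sequence is eventually periodic: after a pre-period of length 2 it cycles with period 4.

4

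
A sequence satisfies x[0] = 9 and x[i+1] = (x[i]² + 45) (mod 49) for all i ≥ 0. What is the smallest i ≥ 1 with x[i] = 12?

3

We have x[0] = 9, x[1] = 28, x[2] = 45, x[3] = 12, x[4] = 42, x[5] = 45.
Since x[5] = x[2] = 45, the sequence is eventually periodic: after a pre-period of length 2 it cycles with period 3.
The value 12 first appears (with i ≥ 1) at x[3].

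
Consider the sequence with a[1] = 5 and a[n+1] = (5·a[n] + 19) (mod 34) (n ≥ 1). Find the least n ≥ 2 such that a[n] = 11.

9

Listing terms: a[1] = 5; a[2] = 10; a[3] = 1; a[4] = 24; a[5] = 3; a[6] = 0; a[7] = 19; a[8] = 12; a[9] = 11; a[10] = 6; a[11] = 15; a[12] = 26; a[13] = 13; a[14] = 16; a[15] = 31; a[16] = 4; a[17] = 5.
The sequence repeats with period 16.
The value 11 first appears (with n ≥ 2) at a[9].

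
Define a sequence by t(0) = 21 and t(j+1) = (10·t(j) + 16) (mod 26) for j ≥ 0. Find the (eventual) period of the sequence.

Computing terms: t(0) = 21,  t(1) = 18,  t(2) = 14,  t(3) = 0,  t(4) = 16,  t(5) = 20,  t(6) = 8,  t(7) = 18.
Since t(7) = t(1) = 18, the sequence is eventually periodic: after a pre-period of length 1 it cycles with period 6.

6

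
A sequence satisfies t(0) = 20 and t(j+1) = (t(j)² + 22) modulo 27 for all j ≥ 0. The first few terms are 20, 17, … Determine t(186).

11

t(0) = 20,  t(1) = 17,  t(2) = 14,  t(3) = 2,  t(4) = 26,  t(5) = 23,  t(6) = 11,  t(7) = 8,  t(8) = 5,  t(9) = 20.
Since t(9) = t(0) = 20, the sequence is periodic with period 9.
So t(186) = t(0 + ((186-0) mod 9)) = t(6) = 11.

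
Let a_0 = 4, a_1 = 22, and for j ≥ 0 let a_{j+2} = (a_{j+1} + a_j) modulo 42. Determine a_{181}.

38

Computing terms: a_0 = 4, a_1 = 22, a_2 = 26, a_3 = 6, a_4 = 32, a_5 = 38, a_6 = 28, a_7 = 24, a_8 = 10, a_9 = 34, a_{10} = 2, a_{11} = 36, a_{12} = 38, a_{13} = 32, a_{14} = 28, a_{15} = 18, a_{16} = 4, a_{17} = 22.
The sequence repeats with period 16.
(181 - 0) mod 16 = 5, so a_{181} = a_5 = 38.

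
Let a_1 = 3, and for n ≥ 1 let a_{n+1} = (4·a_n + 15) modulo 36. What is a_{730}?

3

Computing terms: a_1 = 3, a_2 = 27, a_3 = 15, a_4 = 3.
Since a_4 = a_1 = 3, the sequence is periodic with period 3.
So a_{730} = a_{1 + ((730-1) mod 3)} = a_1 = 3.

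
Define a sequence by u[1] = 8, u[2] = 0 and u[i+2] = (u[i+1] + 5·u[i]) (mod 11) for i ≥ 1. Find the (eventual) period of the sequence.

40

Listing terms: u[1] = 8,  u[2] = 0,  u[3] = 7,  u[4] = 7,  u[5] = 9,  u[6] = 0,  u[7] = 1,  u[8] = 1,  u[9] = 6,  u[10] = 0,  u[11] = 8,  u[12] = 8,  u[13] = 4,  u[14] = 0,  u[15] = 9,  u[16] = 9,  u[17] = 10,  u[18] = 0,  u[19] = 6,  u[20] = 6,  u[21] = 3,  u[22] = 0,  u[23] = 4,  u[24] = 4,  u[25] = 2,  u[26] = 0,  u[27] = 10,  u[28] = 10,  u[29] = 5,  u[30] = 0,  u[31] = 3,  u[32] = 3,  u[33] = 7,  u[34] = 0,  u[35] = 2,  u[36] = 2,  u[37] = 1,  u[38] = 0,  u[39] = 5,  u[40] = 5,  u[41] = 8,  u[42] = 0.
The sequence repeats with period 40.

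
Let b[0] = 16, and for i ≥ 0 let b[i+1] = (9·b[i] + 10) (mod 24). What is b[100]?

16

b[0] = 16, b[1] = 10, b[2] = 4, b[3] = 22, b[4] = 16.
Since b[4] = b[0] = 16, the sequence is periodic with period 4.
(100 - 0) mod 4 = 0, so b[100] = b[0] = 16.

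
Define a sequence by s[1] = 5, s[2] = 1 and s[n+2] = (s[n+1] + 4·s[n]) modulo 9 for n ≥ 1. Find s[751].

s[1] = 5, s[2] = 1, s[3] = 3, s[4] = 7, s[5] = 1, s[6] = 2, s[7] = 6, s[8] = 5, s[9] = 2, s[10] = 4, s[11] = 3, s[12] = 1, s[13] = 4, s[14] = 8, s[15] = 6, s[16] = 2, s[17] = 8, s[18] = 7, s[19] = 3, s[20] = 4, s[21] = 7, s[22] = 5, s[23] = 6, s[24] = 8, s[25] = 5, s[26] = 1.
Since (s[25], s[26]) = (s[1], s[2]) = (5, 1) (two consecutive terms determine the rest), the sequence is periodic with period 24.
So s[751] = s[1 + ((751-1) mod 24)] = s[7] = 6.

6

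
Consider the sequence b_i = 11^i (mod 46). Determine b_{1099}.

b_1 = 11; b_2 = 29; b_3 = 43; b_4 = 13; b_5 = 5; b_6 = 9; b_7 = 7; b_8 = 31; b_9 = 19; b_{10} = 25; b_{11} = 45; b_{12} = 35; b_{13} = 17; b_{14} = 3; b_{15} = 33; b_{16} = 41; b_{17} = 37; b_{18} = 39; b_{19} = 15; b_{20} = 27; b_{21} = 21; b_{22} = 1; b_{23} = 11.
The sequence repeats with period 22.
(1099 - 1) mod 22 = 20, so b_{1099} = b_{21} = 21.

21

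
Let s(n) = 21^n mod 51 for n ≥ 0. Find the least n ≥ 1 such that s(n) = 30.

We have s(0) = 1, s(1) = 21, s(2) = 33, s(3) = 30, s(4) = 18, s(5) = 21.
Since s(5) = s(1) = 21, the sequence is eventually periodic: after a pre-period of length 1 it cycles with period 4.
The value 30 first appears (with n ≥ 1) at s(3).

3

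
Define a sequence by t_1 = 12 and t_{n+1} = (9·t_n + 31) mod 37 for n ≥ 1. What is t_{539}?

5

t_1 = 12; t_2 = 28; t_3 = 24; t_4 = 25; t_5 = 34; t_6 = 4; t_7 = 30; t_8 = 5; t_9 = 2; t_{10} = 12.
Since t_{10} = t_1 = 12, the sequence is periodic with period 9.
So t_{539} = t_{1 + ((539-1) mod 9)} = t_8 = 5.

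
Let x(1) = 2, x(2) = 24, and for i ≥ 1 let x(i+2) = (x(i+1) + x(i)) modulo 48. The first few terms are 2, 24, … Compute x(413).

28

Computing terms: x(1) = 2,  x(2) = 24,  x(3) = 26,  x(4) = 2,  x(5) = 28,  x(6) = 30,  x(7) = 10,  x(8) = 40,  x(9) = 2,  x(10) = 42,  x(11) = 44,  x(12) = 38,  x(13) = 34,  x(14) = 24,  x(15) = 10,  x(16) = 34,  x(17) = 44,  x(18) = 30,  x(19) = 26,  x(20) = 8,  x(21) = 34,  x(22) = 42,  x(23) = 28,  x(24) = 22,  x(25) = 2,  x(26) = 24.
The sequence repeats with period 24.
So x(413) = x(1 + ((413-1) mod 24)) = x(5) = 28.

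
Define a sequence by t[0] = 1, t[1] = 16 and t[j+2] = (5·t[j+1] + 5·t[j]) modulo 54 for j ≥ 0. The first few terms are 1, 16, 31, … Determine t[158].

49

Computing terms: t[0] = 1; t[1] = 16; t[2] = 31; t[3] = 19; t[4] = 34; t[5] = 49; t[6] = 37; t[7] = 52; t[8] = 13; t[9] = 1; t[10] = 16.
The sequence repeats with period 9.
(158 - 0) mod 9 = 5, so t[158] = t[5] = 49.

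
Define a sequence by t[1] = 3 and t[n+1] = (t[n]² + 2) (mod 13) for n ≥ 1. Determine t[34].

11

Listing terms: t[1] = 3,  t[2] = 11,  t[3] = 6,  t[4] = 12,  t[5] = 3.
The sequence repeats with period 4.
So t[34] = t[1 + ((34-1) mod 4)] = t[2] = 11.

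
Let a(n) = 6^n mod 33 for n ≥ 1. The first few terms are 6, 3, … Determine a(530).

a(1) = 6; a(2) = 3; a(3) = 18; a(4) = 9; a(5) = 21; a(6) = 27; a(7) = 30; a(8) = 15; a(9) = 24; a(10) = 12; a(11) = 6.
The sequence repeats with period 10.
So a(530) = a(1 + ((530-1) mod 10)) = a(10) = 12.

12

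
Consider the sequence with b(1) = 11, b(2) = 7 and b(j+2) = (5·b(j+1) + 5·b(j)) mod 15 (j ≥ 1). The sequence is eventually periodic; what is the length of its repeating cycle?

Listing terms: b(1) = 11,  b(2) = 7,  b(3) = 0,  b(4) = 5,  b(5) = 10,  b(6) = 0,  b(7) = 5.
Since (b(6), b(7)) = (b(3), b(4)) = (0, 5) (two consecutive terms determine the rest), the sequence is eventually periodic: after a pre-period of length 2 it cycles with period 3.

3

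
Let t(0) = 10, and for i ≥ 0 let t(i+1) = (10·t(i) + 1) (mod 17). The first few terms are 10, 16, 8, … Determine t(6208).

10

t(0) = 10,  t(1) = 16,  t(2) = 8,  t(3) = 13,  t(4) = 12,  t(5) = 2,  t(6) = 4,  t(7) = 7,  t(8) = 3,  t(9) = 14,  t(10) = 5,  t(11) = 0,  t(12) = 1,  t(13) = 11,  t(14) = 9,  t(15) = 6,  t(16) = 10.
The sequence repeats with period 16.
(6208 - 0) mod 16 = 0, so t(6208) = t(0) = 10.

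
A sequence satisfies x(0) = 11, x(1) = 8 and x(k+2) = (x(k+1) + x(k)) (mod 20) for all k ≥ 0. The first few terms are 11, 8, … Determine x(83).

Computing terms: x(0) = 11; x(1) = 8; x(2) = 19; x(3) = 7; x(4) = 6; x(5) = 13; x(6) = 19; x(7) = 12; x(8) = 11; x(9) = 3; x(10) = 14; x(11) = 17; x(12) = 11; x(13) = 8.
Since (x(12), x(13)) = (x(0), x(1)) = (11, 8) (two consecutive terms determine the rest), the sequence is periodic with period 12.
(83 - 0) mod 12 = 11, so x(83) = x(11) = 17.

17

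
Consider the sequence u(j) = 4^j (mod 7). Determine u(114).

1

Listing terms: u(0) = 1, u(1) = 4, u(2) = 2, u(3) = 1.
Since u(3) = u(0) = 1, the sequence is periodic with period 3.
(114 - 0) mod 3 = 0, so u(114) = u(0) = 1.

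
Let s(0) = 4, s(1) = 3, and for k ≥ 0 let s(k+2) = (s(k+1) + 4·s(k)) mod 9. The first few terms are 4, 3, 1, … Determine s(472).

1

s(0) = 4, s(1) = 3, s(2) = 1, s(3) = 4, s(4) = 8, s(5) = 6, s(6) = 2, s(7) = 8, s(8) = 7, s(9) = 3, s(10) = 4, s(11) = 7, s(12) = 5, s(13) = 6, s(14) = 8, s(15) = 5, s(16) = 1, s(17) = 3, s(18) = 7, s(19) = 1, s(20) = 2, s(21) = 6, s(22) = 5, s(23) = 2, s(24) = 4, s(25) = 3.
Since (s(24), s(25)) = (s(0), s(1)) = (4, 3) (two consecutive terms determine the rest), the sequence is periodic with period 24.
(472 - 0) mod 24 = 16, so s(472) = s(16) = 1.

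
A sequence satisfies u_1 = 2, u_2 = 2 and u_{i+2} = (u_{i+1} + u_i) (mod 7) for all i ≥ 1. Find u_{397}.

We have u_1 = 2, u_2 = 2, u_3 = 4, u_4 = 6, u_5 = 3, u_6 = 2, u_7 = 5, u_8 = 0, u_9 = 5, u_{10} = 5, u_{11} = 3, u_{12} = 1, u_{13} = 4, u_{14} = 5, u_{15} = 2, u_{16} = 0, u_{17} = 2, u_{18} = 2.
Since (u_{17}, u_{18}) = (u_1, u_2) = (2, 2) (two consecutive terms determine the rest), the sequence is periodic with period 16.
(397 - 1) mod 16 = 12, so u_{397} = u_{13} = 4.

4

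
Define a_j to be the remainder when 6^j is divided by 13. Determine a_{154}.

We have a_0 = 1, a_1 = 6, a_2 = 10, a_3 = 8, a_4 = 9, a_5 = 2, a_6 = 12, a_7 = 7, a_8 = 3, a_9 = 5, a_{10} = 4, a_{11} = 11, a_{12} = 1.
The sequence repeats with period 12.
So a_{154} = a_{0 + ((154-0) mod 12)} = a_{10} = 4.

4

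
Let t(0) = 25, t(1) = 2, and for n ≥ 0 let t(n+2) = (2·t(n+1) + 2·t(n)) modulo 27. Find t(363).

22

Computing terms: t(0) = 25, t(1) = 2, t(2) = 0, t(3) = 4, t(4) = 8, t(5) = 24, t(6) = 10, t(7) = 14, t(8) = 21, t(9) = 16, t(10) = 20, t(11) = 18, t(12) = 22, t(13) = 26, t(14) = 15, t(15) = 1, t(16) = 5, t(17) = 12, t(18) = 7, t(19) = 11, t(20) = 9, t(21) = 13, t(22) = 17, t(23) = 6, t(24) = 19, t(25) = 23, t(26) = 3, t(27) = 25, t(28) = 2.
The sequence repeats with period 27.
(363 - 0) mod 27 = 12, so t(363) = t(12) = 22.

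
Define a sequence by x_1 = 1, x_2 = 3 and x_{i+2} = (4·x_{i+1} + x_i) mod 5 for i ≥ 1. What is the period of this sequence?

Computing terms: x_1 = 1, x_2 = 3, x_3 = 3, x_4 = 0, x_5 = 3, x_6 = 2, x_7 = 1, x_8 = 1, x_9 = 0, x_{10} = 1, x_{11} = 4, x_{12} = 2, x_{13} = 2, x_{14} = 0, x_{15} = 2, x_{16} = 3, x_{17} = 4, x_{18} = 4, x_{19} = 0, x_{20} = 4, x_{21} = 1, x_{22} = 3.
The sequence repeats with period 20.

20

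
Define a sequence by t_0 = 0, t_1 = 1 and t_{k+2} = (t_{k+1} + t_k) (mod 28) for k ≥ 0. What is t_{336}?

0

We have t_0 = 0, t_1 = 1, t_2 = 1, t_3 = 2, t_4 = 3, t_5 = 5, t_6 = 8, t_7 = 13, t_8 = 21, t_9 = 6, t_{10} = 27, t_{11} = 5, t_{12} = 4, t_{13} = 9, t_{14} = 13, t_{15} = 22, t_{16} = 7, t_{17} = 1, t_{18} = 8, t_{19} = 9, t_{20} = 17, t_{21} = 26, t_{22} = 15, t_{23} = 13, t_{24} = 0, t_{25} = 13, t_{26} = 13, t_{27} = 26, t_{28} = 11, t_{29} = 9, t_{30} = 20, t_{31} = 1, t_{32} = 21, t_{33} = 22, t_{34} = 15, t_{35} = 9, t_{36} = 24, t_{37} = 5, t_{38} = 1, t_{39} = 6, t_{40} = 7, t_{41} = 13, t_{42} = 20, t_{43} = 5, t_{44} = 25, t_{45} = 2, t_{46} = 27, t_{47} = 1, t_{48} = 0, t_{49} = 1.
The sequence repeats with period 48.
(336 - 0) mod 48 = 0, so t_{336} = t_0 = 0.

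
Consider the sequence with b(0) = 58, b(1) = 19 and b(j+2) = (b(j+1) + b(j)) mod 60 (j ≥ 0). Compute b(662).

b(0) = 58, b(1) = 19, b(2) = 17, b(3) = 36, b(4) = 53, b(5) = 29, b(6) = 22, b(7) = 51, b(8) = 13, b(9) = 4, b(10) = 17, b(11) = 21, b(12) = 38, b(13) = 59, b(14) = 37, b(15) = 36, b(16) = 13, b(17) = 49, b(18) = 2, b(19) = 51, b(20) = 53, b(21) = 44, b(22) = 37, b(23) = 21, b(24) = 58, b(25) = 19.
The sequence repeats with period 24.
(662 - 0) mod 24 = 14, so b(662) = b(14) = 37.

37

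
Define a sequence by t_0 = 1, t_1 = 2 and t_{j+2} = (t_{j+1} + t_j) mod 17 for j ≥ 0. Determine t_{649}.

t_0 = 1, t_1 = 2, t_2 = 3, t_3 = 5, t_4 = 8, t_5 = 13, t_6 = 4, t_7 = 0, t_8 = 4, t_9 = 4, t_{10} = 8, t_{11} = 12, t_{12} = 3, t_{13} = 15, t_{14} = 1, t_{15} = 16, t_{16} = 0, t_{17} = 16, t_{18} = 16, t_{19} = 15, t_{20} = 14, t_{21} = 12, t_{22} = 9, t_{23} = 4, t_{24} = 13, t_{25} = 0, t_{26} = 13, t_{27} = 13, t_{28} = 9, t_{29} = 5, t_{30} = 14, t_{31} = 2, t_{32} = 16, t_{33} = 1, t_{34} = 0, t_{35} = 1, t_{36} = 1, t_{37} = 2.
Since (t_{36}, t_{37}) = (t_0, t_1) = (1, 2) (two consecutive terms determine the rest), the sequence is periodic with period 36.
So t_{649} = t_{0 + ((649-0) mod 36)} = t_1 = 2.

2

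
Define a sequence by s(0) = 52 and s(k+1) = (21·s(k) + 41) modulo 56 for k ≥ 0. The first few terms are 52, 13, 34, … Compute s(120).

Listing terms: s(0) = 52, s(1) = 13, s(2) = 34, s(3) = 27, s(4) = 48, s(5) = 41, s(6) = 6, s(7) = 55, s(8) = 20, s(9) = 13.
Since s(9) = s(1) = 13, the sequence is eventually periodic: after a pre-period of length 1 it cycles with period 8.
For k ≥ 1, s(k) depends only on (k - 1) mod 8. (120 - 1) mod 8 = 7, so s(120) = s(8) = 20.

20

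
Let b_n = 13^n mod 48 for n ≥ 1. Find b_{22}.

25

We have b_1 = 13, b_2 = 25, b_3 = 37, b_4 = 1, b_5 = 13.
Since b_5 = b_1 = 13, the sequence is periodic with period 4.
(22 - 1) mod 4 = 1, so b_{22} = b_2 = 25.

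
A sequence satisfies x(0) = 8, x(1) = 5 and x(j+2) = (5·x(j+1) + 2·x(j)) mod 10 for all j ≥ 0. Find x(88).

We have x(0) = 8,  x(1) = 5,  x(2) = 1,  x(3) = 5,  x(4) = 7,  x(5) = 5,  x(6) = 9,  x(7) = 5,  x(8) = 3,  x(9) = 5,  x(10) = 1.
Since (x(9), x(10)) = (x(1), x(2)) = (5, 1) (two consecutive terms determine the rest), the sequence is eventually periodic: after a pre-period of length 1 it cycles with period 8.
For j ≥ 1, x(j) depends only on (j - 1) mod 8. (88 - 1) mod 8 = 7, so x(88) = x(8) = 3.

3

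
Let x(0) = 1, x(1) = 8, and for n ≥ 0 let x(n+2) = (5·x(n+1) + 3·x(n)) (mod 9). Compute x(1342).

We have x(0) = 1, x(1) = 8, x(2) = 7, x(3) = 5, x(4) = 1, x(5) = 2, x(6) = 4, x(7) = 8, x(8) = 7.
Since (x(7), x(8)) = (x(1), x(2)) = (8, 7) (two consecutive terms determine the rest), the sequence is eventually periodic: after a pre-period of length 1 it cycles with period 6.
For n ≥ 1, x(n) depends only on (n - 1) mod 6. (1342 - 1) mod 6 = 3, so x(1342) = x(4) = 1.

1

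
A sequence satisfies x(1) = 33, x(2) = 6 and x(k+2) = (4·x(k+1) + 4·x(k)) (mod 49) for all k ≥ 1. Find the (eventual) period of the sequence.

Computing terms: x(1) = 33, x(2) = 6, x(3) = 9, x(4) = 11, x(5) = 31, x(6) = 21, x(7) = 12, x(8) = 34, x(9) = 37, x(10) = 39, x(11) = 10, x(12) = 0, x(13) = 40, x(14) = 13, x(15) = 16, x(16) = 18, x(17) = 38, x(18) = 28, x(19) = 19, x(20) = 41, x(21) = 44, x(22) = 46, x(23) = 17, x(24) = 7, x(25) = 47, x(26) = 20, x(27) = 23, x(28) = 25, x(29) = 45, x(30) = 35, x(31) = 26, x(32) = 48, x(33) = 2, x(34) = 4, x(35) = 24, x(36) = 14, x(37) = 5, x(38) = 27, x(39) = 30, x(40) = 32, x(41) = 3, x(42) = 42, x(43) = 33, x(44) = 6.
Since (x(43), x(44)) = (x(1), x(2)) = (33, 6) (two consecutive terms determine the rest), the sequence is periodic with period 42.

42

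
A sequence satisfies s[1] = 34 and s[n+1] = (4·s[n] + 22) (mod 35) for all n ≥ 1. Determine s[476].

18

We have s[1] = 34; s[2] = 18; s[3] = 24; s[4] = 13; s[5] = 4; s[6] = 3; s[7] = 34.
Since s[7] = s[1] = 34, the sequence is periodic with period 6.
(476 - 1) mod 6 = 1, so s[476] = s[2] = 18.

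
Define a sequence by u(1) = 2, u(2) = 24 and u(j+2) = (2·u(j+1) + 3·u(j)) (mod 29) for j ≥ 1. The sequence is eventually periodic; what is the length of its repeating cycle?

28

We have u(1) = 2, u(2) = 24, u(3) = 25, u(4) = 6, u(5) = 0, u(6) = 18, u(7) = 7, u(8) = 10, u(9) = 12, u(10) = 25, u(11) = 28, u(12) = 15, u(13) = 27, u(14) = 12, u(15) = 18, u(16) = 14, u(17) = 24, u(18) = 3, u(19) = 20, u(20) = 20, u(21) = 13, u(22) = 28, u(23) = 8, u(24) = 13, u(25) = 21, u(26) = 23, u(27) = 22, u(28) = 26, u(29) = 2, u(30) = 24.
Since (u(29), u(30)) = (u(1), u(2)) = (2, 24) (two consecutive terms determine the rest), the sequence is periodic with period 28.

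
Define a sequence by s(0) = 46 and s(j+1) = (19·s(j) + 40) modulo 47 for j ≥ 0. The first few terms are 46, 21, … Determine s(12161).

Listing terms: s(0) = 46,  s(1) = 21,  s(2) = 16,  s(3) = 15,  s(4) = 43,  s(5) = 11,  s(6) = 14,  s(7) = 24,  s(8) = 26,  s(9) = 17,  s(10) = 34,  s(11) = 28,  s(12) = 8,  s(13) = 4,  s(14) = 22,  s(15) = 35,  s(16) = 0,  s(17) = 40,  s(18) = 1,  s(19) = 12,  s(20) = 33,  s(21) = 9,  s(22) = 23,  s(23) = 7,  s(24) = 32,  s(25) = 37,  s(26) = 38,  s(27) = 10,  s(28) = 42,  s(29) = 39,  s(30) = 29,  s(31) = 27,  s(32) = 36,  s(33) = 19,  s(34) = 25,  s(35) = 45,  s(36) = 2,  s(37) = 31,  s(38) = 18,  s(39) = 6,  s(40) = 13,  s(41) = 5,  s(42) = 41,  s(43) = 20,  s(44) = 44,  s(45) = 30,  s(46) = 46.
The sequence repeats with period 46.
So s(12161) = s(0 + ((12161-0) mod 46)) = s(17) = 40.

40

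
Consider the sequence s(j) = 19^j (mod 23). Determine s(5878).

s(0) = 1, s(1) = 19, s(2) = 16, s(3) = 5, s(4) = 3, s(5) = 11, s(6) = 2, s(7) = 15, s(8) = 9, s(9) = 10, s(10) = 6, s(11) = 22, s(12) = 4, s(13) = 7, s(14) = 18, s(15) = 20, s(16) = 12, s(17) = 21, s(18) = 8, s(19) = 14, s(20) = 13, s(21) = 17, s(22) = 1.
Since s(22) = s(0) = 1, the sequence is periodic with period 22.
(5878 - 0) mod 22 = 4, so s(5878) = s(4) = 3.

3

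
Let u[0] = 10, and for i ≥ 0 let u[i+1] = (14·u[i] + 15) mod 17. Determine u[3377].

Listing terms: u[0] = 10; u[1] = 2; u[2] = 9; u[3] = 5; u[4] = 0; u[5] = 15; u[6] = 4; u[7] = 3; u[8] = 6; u[9] = 14; u[10] = 7; u[11] = 11; u[12] = 16; u[13] = 1; u[14] = 12; u[15] = 13; u[16] = 10.
The sequence repeats with period 16.
(3377 - 0) mod 16 = 1, so u[3377] = u[1] = 2.

2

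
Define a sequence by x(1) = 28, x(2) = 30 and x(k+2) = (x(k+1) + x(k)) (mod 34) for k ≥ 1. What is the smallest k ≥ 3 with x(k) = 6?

7

Computing terms: x(1) = 28,  x(2) = 30,  x(3) = 24,  x(4) = 20,  x(5) = 10,  x(6) = 30,  x(7) = 6,  x(8) = 2,  x(9) = 8,  x(10) = 10,  x(11) = 18,  x(12) = 28,  x(13) = 12,  x(14) = 6,  x(15) = 18,  x(16) = 24,  x(17) = 8,  x(18) = 32,  x(19) = 6,  x(20) = 4,  x(21) = 10,  x(22) = 14,  x(23) = 24,  x(24) = 4,  x(25) = 28,  x(26) = 32,  x(27) = 26,  x(28) = 24,  x(29) = 16,  x(30) = 6,  x(31) = 22,  x(32) = 28,  x(33) = 16,  x(34) = 10,  x(35) = 26,  x(36) = 2,  x(37) = 28,  x(38) = 30.
Since (x(37), x(38)) = (x(1), x(2)) = (28, 30) (two consecutive terms determine the rest), the sequence is periodic with period 36.
The value 6 first appears (with k ≥ 3) at x(7).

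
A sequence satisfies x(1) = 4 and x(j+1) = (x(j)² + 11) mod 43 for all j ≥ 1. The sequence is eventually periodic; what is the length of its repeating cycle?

4

We have x(1) = 4; x(2) = 27; x(3) = 9; x(4) = 6; x(5) = 4.
The sequence repeats with period 4.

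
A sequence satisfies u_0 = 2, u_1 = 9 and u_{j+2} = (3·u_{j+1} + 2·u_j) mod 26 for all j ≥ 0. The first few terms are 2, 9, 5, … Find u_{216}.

15

Computing terms: u_0 = 2; u_1 = 9; u_2 = 5; u_3 = 7; u_4 = 5; u_5 = 3; u_6 = 19; u_7 = 11; u_8 = 19; u_9 = 1; u_{10} = 15; u_{11} = 21; u_{12} = 15; u_{13} = 9; u_{14} = 5.
Since (u_{13}, u_{14}) = (u_1, u_2) = (9, 5) (two consecutive terms determine the rest), the sequence is eventually periodic: after a pre-period of length 1 it cycles with period 12.
For j ≥ 1, u_j depends only on (j - 1) mod 12. (216 - 1) mod 12 = 11, so u_{216} = u_{12} = 15.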